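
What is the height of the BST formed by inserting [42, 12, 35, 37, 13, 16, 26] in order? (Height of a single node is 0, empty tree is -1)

Insertion order: [42, 12, 35, 37, 13, 16, 26]
Tree (level-order array): [42, 12, None, None, 35, 13, 37, None, 16, None, None, None, 26]
Compute height bottom-up (empty subtree = -1):
  height(26) = 1 + max(-1, -1) = 0
  height(16) = 1 + max(-1, 0) = 1
  height(13) = 1 + max(-1, 1) = 2
  height(37) = 1 + max(-1, -1) = 0
  height(35) = 1 + max(2, 0) = 3
  height(12) = 1 + max(-1, 3) = 4
  height(42) = 1 + max(4, -1) = 5
Height = 5


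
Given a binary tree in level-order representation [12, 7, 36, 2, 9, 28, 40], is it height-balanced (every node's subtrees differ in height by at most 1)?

Tree (level-order array): [12, 7, 36, 2, 9, 28, 40]
Definition: a tree is height-balanced if, at every node, |h(left) - h(right)| <= 1 (empty subtree has height -1).
Bottom-up per-node check:
  node 2: h_left=-1, h_right=-1, diff=0 [OK], height=0
  node 9: h_left=-1, h_right=-1, diff=0 [OK], height=0
  node 7: h_left=0, h_right=0, diff=0 [OK], height=1
  node 28: h_left=-1, h_right=-1, diff=0 [OK], height=0
  node 40: h_left=-1, h_right=-1, diff=0 [OK], height=0
  node 36: h_left=0, h_right=0, diff=0 [OK], height=1
  node 12: h_left=1, h_right=1, diff=0 [OK], height=2
All nodes satisfy the balance condition.
Result: Balanced


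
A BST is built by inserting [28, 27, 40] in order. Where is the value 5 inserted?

Starting tree (level order): [28, 27, 40]
Insertion path: 28 -> 27
Result: insert 5 as left child of 27
Final tree (level order): [28, 27, 40, 5]


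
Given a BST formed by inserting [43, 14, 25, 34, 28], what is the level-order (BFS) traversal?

Tree insertion order: [43, 14, 25, 34, 28]
Tree (level-order array): [43, 14, None, None, 25, None, 34, 28]
BFS from the root, enqueuing left then right child of each popped node:
  queue [43] -> pop 43, enqueue [14], visited so far: [43]
  queue [14] -> pop 14, enqueue [25], visited so far: [43, 14]
  queue [25] -> pop 25, enqueue [34], visited so far: [43, 14, 25]
  queue [34] -> pop 34, enqueue [28], visited so far: [43, 14, 25, 34]
  queue [28] -> pop 28, enqueue [none], visited so far: [43, 14, 25, 34, 28]
Result: [43, 14, 25, 34, 28]


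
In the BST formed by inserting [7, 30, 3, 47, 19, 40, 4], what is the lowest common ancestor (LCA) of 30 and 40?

Tree insertion order: [7, 30, 3, 47, 19, 40, 4]
Tree (level-order array): [7, 3, 30, None, 4, 19, 47, None, None, None, None, 40]
In a BST, the LCA of p=30, q=40 is the first node v on the
root-to-leaf path with p <= v <= q (go left if both < v, right if both > v).
Walk from root:
  at 7: both 30 and 40 > 7, go right
  at 30: 30 <= 30 <= 40, this is the LCA
LCA = 30


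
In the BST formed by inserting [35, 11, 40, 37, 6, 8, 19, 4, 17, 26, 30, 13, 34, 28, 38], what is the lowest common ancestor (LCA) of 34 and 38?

Tree insertion order: [35, 11, 40, 37, 6, 8, 19, 4, 17, 26, 30, 13, 34, 28, 38]
Tree (level-order array): [35, 11, 40, 6, 19, 37, None, 4, 8, 17, 26, None, 38, None, None, None, None, 13, None, None, 30, None, None, None, None, 28, 34]
In a BST, the LCA of p=34, q=38 is the first node v on the
root-to-leaf path with p <= v <= q (go left if both < v, right if both > v).
Walk from root:
  at 35: 34 <= 35 <= 38, this is the LCA
LCA = 35


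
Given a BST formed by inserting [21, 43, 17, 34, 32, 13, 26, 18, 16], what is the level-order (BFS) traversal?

Tree insertion order: [21, 43, 17, 34, 32, 13, 26, 18, 16]
Tree (level-order array): [21, 17, 43, 13, 18, 34, None, None, 16, None, None, 32, None, None, None, 26]
BFS from the root, enqueuing left then right child of each popped node:
  queue [21] -> pop 21, enqueue [17, 43], visited so far: [21]
  queue [17, 43] -> pop 17, enqueue [13, 18], visited so far: [21, 17]
  queue [43, 13, 18] -> pop 43, enqueue [34], visited so far: [21, 17, 43]
  queue [13, 18, 34] -> pop 13, enqueue [16], visited so far: [21, 17, 43, 13]
  queue [18, 34, 16] -> pop 18, enqueue [none], visited so far: [21, 17, 43, 13, 18]
  queue [34, 16] -> pop 34, enqueue [32], visited so far: [21, 17, 43, 13, 18, 34]
  queue [16, 32] -> pop 16, enqueue [none], visited so far: [21, 17, 43, 13, 18, 34, 16]
  queue [32] -> pop 32, enqueue [26], visited so far: [21, 17, 43, 13, 18, 34, 16, 32]
  queue [26] -> pop 26, enqueue [none], visited so far: [21, 17, 43, 13, 18, 34, 16, 32, 26]
Result: [21, 17, 43, 13, 18, 34, 16, 32, 26]


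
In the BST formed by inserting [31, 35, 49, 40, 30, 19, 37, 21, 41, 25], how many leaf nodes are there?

Tree built from: [31, 35, 49, 40, 30, 19, 37, 21, 41, 25]
Tree (level-order array): [31, 30, 35, 19, None, None, 49, None, 21, 40, None, None, 25, 37, 41]
Rule: A leaf has 0 children.
Per-node child counts:
  node 31: 2 child(ren)
  node 30: 1 child(ren)
  node 19: 1 child(ren)
  node 21: 1 child(ren)
  node 25: 0 child(ren)
  node 35: 1 child(ren)
  node 49: 1 child(ren)
  node 40: 2 child(ren)
  node 37: 0 child(ren)
  node 41: 0 child(ren)
Matching nodes: [25, 37, 41]
Count of leaf nodes: 3


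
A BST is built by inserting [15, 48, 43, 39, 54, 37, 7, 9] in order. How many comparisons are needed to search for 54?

Search path for 54: 15 -> 48 -> 54
Found: True
Comparisons: 3


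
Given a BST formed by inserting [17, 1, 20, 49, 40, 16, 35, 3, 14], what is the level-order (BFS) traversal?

Tree insertion order: [17, 1, 20, 49, 40, 16, 35, 3, 14]
Tree (level-order array): [17, 1, 20, None, 16, None, 49, 3, None, 40, None, None, 14, 35]
BFS from the root, enqueuing left then right child of each popped node:
  queue [17] -> pop 17, enqueue [1, 20], visited so far: [17]
  queue [1, 20] -> pop 1, enqueue [16], visited so far: [17, 1]
  queue [20, 16] -> pop 20, enqueue [49], visited so far: [17, 1, 20]
  queue [16, 49] -> pop 16, enqueue [3], visited so far: [17, 1, 20, 16]
  queue [49, 3] -> pop 49, enqueue [40], visited so far: [17, 1, 20, 16, 49]
  queue [3, 40] -> pop 3, enqueue [14], visited so far: [17, 1, 20, 16, 49, 3]
  queue [40, 14] -> pop 40, enqueue [35], visited so far: [17, 1, 20, 16, 49, 3, 40]
  queue [14, 35] -> pop 14, enqueue [none], visited so far: [17, 1, 20, 16, 49, 3, 40, 14]
  queue [35] -> pop 35, enqueue [none], visited so far: [17, 1, 20, 16, 49, 3, 40, 14, 35]
Result: [17, 1, 20, 16, 49, 3, 40, 14, 35]


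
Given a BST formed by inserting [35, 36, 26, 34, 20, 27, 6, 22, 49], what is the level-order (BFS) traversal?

Tree insertion order: [35, 36, 26, 34, 20, 27, 6, 22, 49]
Tree (level-order array): [35, 26, 36, 20, 34, None, 49, 6, 22, 27]
BFS from the root, enqueuing left then right child of each popped node:
  queue [35] -> pop 35, enqueue [26, 36], visited so far: [35]
  queue [26, 36] -> pop 26, enqueue [20, 34], visited so far: [35, 26]
  queue [36, 20, 34] -> pop 36, enqueue [49], visited so far: [35, 26, 36]
  queue [20, 34, 49] -> pop 20, enqueue [6, 22], visited so far: [35, 26, 36, 20]
  queue [34, 49, 6, 22] -> pop 34, enqueue [27], visited so far: [35, 26, 36, 20, 34]
  queue [49, 6, 22, 27] -> pop 49, enqueue [none], visited so far: [35, 26, 36, 20, 34, 49]
  queue [6, 22, 27] -> pop 6, enqueue [none], visited so far: [35, 26, 36, 20, 34, 49, 6]
  queue [22, 27] -> pop 22, enqueue [none], visited so far: [35, 26, 36, 20, 34, 49, 6, 22]
  queue [27] -> pop 27, enqueue [none], visited so far: [35, 26, 36, 20, 34, 49, 6, 22, 27]
Result: [35, 26, 36, 20, 34, 49, 6, 22, 27]


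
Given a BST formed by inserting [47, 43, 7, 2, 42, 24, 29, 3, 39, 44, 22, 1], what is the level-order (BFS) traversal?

Tree insertion order: [47, 43, 7, 2, 42, 24, 29, 3, 39, 44, 22, 1]
Tree (level-order array): [47, 43, None, 7, 44, 2, 42, None, None, 1, 3, 24, None, None, None, None, None, 22, 29, None, None, None, 39]
BFS from the root, enqueuing left then right child of each popped node:
  queue [47] -> pop 47, enqueue [43], visited so far: [47]
  queue [43] -> pop 43, enqueue [7, 44], visited so far: [47, 43]
  queue [7, 44] -> pop 7, enqueue [2, 42], visited so far: [47, 43, 7]
  queue [44, 2, 42] -> pop 44, enqueue [none], visited so far: [47, 43, 7, 44]
  queue [2, 42] -> pop 2, enqueue [1, 3], visited so far: [47, 43, 7, 44, 2]
  queue [42, 1, 3] -> pop 42, enqueue [24], visited so far: [47, 43, 7, 44, 2, 42]
  queue [1, 3, 24] -> pop 1, enqueue [none], visited so far: [47, 43, 7, 44, 2, 42, 1]
  queue [3, 24] -> pop 3, enqueue [none], visited so far: [47, 43, 7, 44, 2, 42, 1, 3]
  queue [24] -> pop 24, enqueue [22, 29], visited so far: [47, 43, 7, 44, 2, 42, 1, 3, 24]
  queue [22, 29] -> pop 22, enqueue [none], visited so far: [47, 43, 7, 44, 2, 42, 1, 3, 24, 22]
  queue [29] -> pop 29, enqueue [39], visited so far: [47, 43, 7, 44, 2, 42, 1, 3, 24, 22, 29]
  queue [39] -> pop 39, enqueue [none], visited so far: [47, 43, 7, 44, 2, 42, 1, 3, 24, 22, 29, 39]
Result: [47, 43, 7, 44, 2, 42, 1, 3, 24, 22, 29, 39]


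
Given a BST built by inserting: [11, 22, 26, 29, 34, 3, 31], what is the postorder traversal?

Tree insertion order: [11, 22, 26, 29, 34, 3, 31]
Tree (level-order array): [11, 3, 22, None, None, None, 26, None, 29, None, 34, 31]
Postorder traversal: [3, 31, 34, 29, 26, 22, 11]


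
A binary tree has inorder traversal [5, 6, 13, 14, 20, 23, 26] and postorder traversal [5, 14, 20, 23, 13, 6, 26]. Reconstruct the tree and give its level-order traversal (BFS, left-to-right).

Inorder:   [5, 6, 13, 14, 20, 23, 26]
Postorder: [5, 14, 20, 23, 13, 6, 26]
Algorithm: postorder visits root last, so walk postorder right-to-left;
each value is the root of the current inorder slice — split it at that
value, recurse on the right subtree first, then the left.
Recursive splits:
  root=26; inorder splits into left=[5, 6, 13, 14, 20, 23], right=[]
  root=6; inorder splits into left=[5], right=[13, 14, 20, 23]
  root=13; inorder splits into left=[], right=[14, 20, 23]
  root=23; inorder splits into left=[14, 20], right=[]
  root=20; inorder splits into left=[14], right=[]
  root=14; inorder splits into left=[], right=[]
  root=5; inorder splits into left=[], right=[]
Reconstructed level-order: [26, 6, 5, 13, 23, 20, 14]


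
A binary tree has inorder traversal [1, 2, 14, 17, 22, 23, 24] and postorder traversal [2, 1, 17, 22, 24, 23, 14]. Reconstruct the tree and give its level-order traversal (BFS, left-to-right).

Inorder:   [1, 2, 14, 17, 22, 23, 24]
Postorder: [2, 1, 17, 22, 24, 23, 14]
Algorithm: postorder visits root last, so walk postorder right-to-left;
each value is the root of the current inorder slice — split it at that
value, recurse on the right subtree first, then the left.
Recursive splits:
  root=14; inorder splits into left=[1, 2], right=[17, 22, 23, 24]
  root=23; inorder splits into left=[17, 22], right=[24]
  root=24; inorder splits into left=[], right=[]
  root=22; inorder splits into left=[17], right=[]
  root=17; inorder splits into left=[], right=[]
  root=1; inorder splits into left=[], right=[2]
  root=2; inorder splits into left=[], right=[]
Reconstructed level-order: [14, 1, 23, 2, 22, 24, 17]


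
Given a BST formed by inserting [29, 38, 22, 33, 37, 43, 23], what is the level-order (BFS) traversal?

Tree insertion order: [29, 38, 22, 33, 37, 43, 23]
Tree (level-order array): [29, 22, 38, None, 23, 33, 43, None, None, None, 37]
BFS from the root, enqueuing left then right child of each popped node:
  queue [29] -> pop 29, enqueue [22, 38], visited so far: [29]
  queue [22, 38] -> pop 22, enqueue [23], visited so far: [29, 22]
  queue [38, 23] -> pop 38, enqueue [33, 43], visited so far: [29, 22, 38]
  queue [23, 33, 43] -> pop 23, enqueue [none], visited so far: [29, 22, 38, 23]
  queue [33, 43] -> pop 33, enqueue [37], visited so far: [29, 22, 38, 23, 33]
  queue [43, 37] -> pop 43, enqueue [none], visited so far: [29, 22, 38, 23, 33, 43]
  queue [37] -> pop 37, enqueue [none], visited so far: [29, 22, 38, 23, 33, 43, 37]
Result: [29, 22, 38, 23, 33, 43, 37]


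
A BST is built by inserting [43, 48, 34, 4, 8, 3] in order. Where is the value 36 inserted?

Starting tree (level order): [43, 34, 48, 4, None, None, None, 3, 8]
Insertion path: 43 -> 34
Result: insert 36 as right child of 34
Final tree (level order): [43, 34, 48, 4, 36, None, None, 3, 8]


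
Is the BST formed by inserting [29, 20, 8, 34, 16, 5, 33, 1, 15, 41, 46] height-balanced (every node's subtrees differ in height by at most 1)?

Tree (level-order array): [29, 20, 34, 8, None, 33, 41, 5, 16, None, None, None, 46, 1, None, 15]
Definition: a tree is height-balanced if, at every node, |h(left) - h(right)| <= 1 (empty subtree has height -1).
Bottom-up per-node check:
  node 1: h_left=-1, h_right=-1, diff=0 [OK], height=0
  node 5: h_left=0, h_right=-1, diff=1 [OK], height=1
  node 15: h_left=-1, h_right=-1, diff=0 [OK], height=0
  node 16: h_left=0, h_right=-1, diff=1 [OK], height=1
  node 8: h_left=1, h_right=1, diff=0 [OK], height=2
  node 20: h_left=2, h_right=-1, diff=3 [FAIL (|2--1|=3 > 1)], height=3
  node 33: h_left=-1, h_right=-1, diff=0 [OK], height=0
  node 46: h_left=-1, h_right=-1, diff=0 [OK], height=0
  node 41: h_left=-1, h_right=0, diff=1 [OK], height=1
  node 34: h_left=0, h_right=1, diff=1 [OK], height=2
  node 29: h_left=3, h_right=2, diff=1 [OK], height=4
Node 20 violates the condition: |2 - -1| = 3 > 1.
Result: Not balanced


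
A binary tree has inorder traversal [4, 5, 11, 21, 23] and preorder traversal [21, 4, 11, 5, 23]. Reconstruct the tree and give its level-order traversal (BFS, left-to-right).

Inorder:  [4, 5, 11, 21, 23]
Preorder: [21, 4, 11, 5, 23]
Algorithm: preorder visits root first, so consume preorder in order;
for each root, split the current inorder slice at that value into
left-subtree inorder and right-subtree inorder, then recurse.
Recursive splits:
  root=21; inorder splits into left=[4, 5, 11], right=[23]
  root=4; inorder splits into left=[], right=[5, 11]
  root=11; inorder splits into left=[5], right=[]
  root=5; inorder splits into left=[], right=[]
  root=23; inorder splits into left=[], right=[]
Reconstructed level-order: [21, 4, 23, 11, 5]


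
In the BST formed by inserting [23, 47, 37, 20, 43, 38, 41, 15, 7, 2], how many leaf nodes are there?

Tree built from: [23, 47, 37, 20, 43, 38, 41, 15, 7, 2]
Tree (level-order array): [23, 20, 47, 15, None, 37, None, 7, None, None, 43, 2, None, 38, None, None, None, None, 41]
Rule: A leaf has 0 children.
Per-node child counts:
  node 23: 2 child(ren)
  node 20: 1 child(ren)
  node 15: 1 child(ren)
  node 7: 1 child(ren)
  node 2: 0 child(ren)
  node 47: 1 child(ren)
  node 37: 1 child(ren)
  node 43: 1 child(ren)
  node 38: 1 child(ren)
  node 41: 0 child(ren)
Matching nodes: [2, 41]
Count of leaf nodes: 2


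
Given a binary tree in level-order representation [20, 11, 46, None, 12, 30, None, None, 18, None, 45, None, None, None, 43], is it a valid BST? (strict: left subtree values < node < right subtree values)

Level-order array: [20, 11, 46, None, 12, 30, None, None, 18, None, 45, None, None, None, 43]
Validate using subtree bounds (lo, hi): at each node, require lo < value < hi,
then recurse left with hi=value and right with lo=value.
Preorder trace (stopping at first violation):
  at node 20 with bounds (-inf, +inf): OK
  at node 11 with bounds (-inf, 20): OK
  at node 12 with bounds (11, 20): OK
  at node 18 with bounds (12, 20): OK
  at node 46 with bounds (20, +inf): OK
  at node 30 with bounds (20, 46): OK
  at node 45 with bounds (30, 46): OK
  at node 43 with bounds (45, 46): VIOLATION
Node 43 violates its bound: not (45 < 43 < 46).
Result: Not a valid BST


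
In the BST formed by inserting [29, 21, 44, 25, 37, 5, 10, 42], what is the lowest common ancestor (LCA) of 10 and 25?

Tree insertion order: [29, 21, 44, 25, 37, 5, 10, 42]
Tree (level-order array): [29, 21, 44, 5, 25, 37, None, None, 10, None, None, None, 42]
In a BST, the LCA of p=10, q=25 is the first node v on the
root-to-leaf path with p <= v <= q (go left if both < v, right if both > v).
Walk from root:
  at 29: both 10 and 25 < 29, go left
  at 21: 10 <= 21 <= 25, this is the LCA
LCA = 21


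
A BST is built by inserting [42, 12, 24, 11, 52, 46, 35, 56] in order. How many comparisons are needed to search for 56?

Search path for 56: 42 -> 52 -> 56
Found: True
Comparisons: 3


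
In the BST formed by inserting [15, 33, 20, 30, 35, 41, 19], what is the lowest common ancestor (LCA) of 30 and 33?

Tree insertion order: [15, 33, 20, 30, 35, 41, 19]
Tree (level-order array): [15, None, 33, 20, 35, 19, 30, None, 41]
In a BST, the LCA of p=30, q=33 is the first node v on the
root-to-leaf path with p <= v <= q (go left if both < v, right if both > v).
Walk from root:
  at 15: both 30 and 33 > 15, go right
  at 33: 30 <= 33 <= 33, this is the LCA
LCA = 33


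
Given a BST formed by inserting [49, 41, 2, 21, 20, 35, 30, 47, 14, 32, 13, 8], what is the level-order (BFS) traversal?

Tree insertion order: [49, 41, 2, 21, 20, 35, 30, 47, 14, 32, 13, 8]
Tree (level-order array): [49, 41, None, 2, 47, None, 21, None, None, 20, 35, 14, None, 30, None, 13, None, None, 32, 8]
BFS from the root, enqueuing left then right child of each popped node:
  queue [49] -> pop 49, enqueue [41], visited so far: [49]
  queue [41] -> pop 41, enqueue [2, 47], visited so far: [49, 41]
  queue [2, 47] -> pop 2, enqueue [21], visited so far: [49, 41, 2]
  queue [47, 21] -> pop 47, enqueue [none], visited so far: [49, 41, 2, 47]
  queue [21] -> pop 21, enqueue [20, 35], visited so far: [49, 41, 2, 47, 21]
  queue [20, 35] -> pop 20, enqueue [14], visited so far: [49, 41, 2, 47, 21, 20]
  queue [35, 14] -> pop 35, enqueue [30], visited so far: [49, 41, 2, 47, 21, 20, 35]
  queue [14, 30] -> pop 14, enqueue [13], visited so far: [49, 41, 2, 47, 21, 20, 35, 14]
  queue [30, 13] -> pop 30, enqueue [32], visited so far: [49, 41, 2, 47, 21, 20, 35, 14, 30]
  queue [13, 32] -> pop 13, enqueue [8], visited so far: [49, 41, 2, 47, 21, 20, 35, 14, 30, 13]
  queue [32, 8] -> pop 32, enqueue [none], visited so far: [49, 41, 2, 47, 21, 20, 35, 14, 30, 13, 32]
  queue [8] -> pop 8, enqueue [none], visited so far: [49, 41, 2, 47, 21, 20, 35, 14, 30, 13, 32, 8]
Result: [49, 41, 2, 47, 21, 20, 35, 14, 30, 13, 32, 8]


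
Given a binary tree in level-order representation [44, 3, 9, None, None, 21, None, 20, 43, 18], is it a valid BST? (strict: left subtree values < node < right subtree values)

Level-order array: [44, 3, 9, None, None, 21, None, 20, 43, 18]
Validate using subtree bounds (lo, hi): at each node, require lo < value < hi,
then recurse left with hi=value and right with lo=value.
Preorder trace (stopping at first violation):
  at node 44 with bounds (-inf, +inf): OK
  at node 3 with bounds (-inf, 44): OK
  at node 9 with bounds (44, +inf): VIOLATION
Node 9 violates its bound: not (44 < 9 < +inf).
Result: Not a valid BST


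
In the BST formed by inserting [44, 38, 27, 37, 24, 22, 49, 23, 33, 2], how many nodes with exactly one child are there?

Tree built from: [44, 38, 27, 37, 24, 22, 49, 23, 33, 2]
Tree (level-order array): [44, 38, 49, 27, None, None, None, 24, 37, 22, None, 33, None, 2, 23]
Rule: These are nodes with exactly 1 non-null child.
Per-node child counts:
  node 44: 2 child(ren)
  node 38: 1 child(ren)
  node 27: 2 child(ren)
  node 24: 1 child(ren)
  node 22: 2 child(ren)
  node 2: 0 child(ren)
  node 23: 0 child(ren)
  node 37: 1 child(ren)
  node 33: 0 child(ren)
  node 49: 0 child(ren)
Matching nodes: [38, 24, 37]
Count of nodes with exactly one child: 3


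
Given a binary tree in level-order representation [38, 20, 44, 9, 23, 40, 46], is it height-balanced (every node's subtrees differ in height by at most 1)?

Tree (level-order array): [38, 20, 44, 9, 23, 40, 46]
Definition: a tree is height-balanced if, at every node, |h(left) - h(right)| <= 1 (empty subtree has height -1).
Bottom-up per-node check:
  node 9: h_left=-1, h_right=-1, diff=0 [OK], height=0
  node 23: h_left=-1, h_right=-1, diff=0 [OK], height=0
  node 20: h_left=0, h_right=0, diff=0 [OK], height=1
  node 40: h_left=-1, h_right=-1, diff=0 [OK], height=0
  node 46: h_left=-1, h_right=-1, diff=0 [OK], height=0
  node 44: h_left=0, h_right=0, diff=0 [OK], height=1
  node 38: h_left=1, h_right=1, diff=0 [OK], height=2
All nodes satisfy the balance condition.
Result: Balanced


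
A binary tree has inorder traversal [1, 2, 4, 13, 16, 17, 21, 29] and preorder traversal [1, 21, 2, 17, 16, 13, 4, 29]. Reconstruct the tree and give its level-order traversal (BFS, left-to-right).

Inorder:  [1, 2, 4, 13, 16, 17, 21, 29]
Preorder: [1, 21, 2, 17, 16, 13, 4, 29]
Algorithm: preorder visits root first, so consume preorder in order;
for each root, split the current inorder slice at that value into
left-subtree inorder and right-subtree inorder, then recurse.
Recursive splits:
  root=1; inorder splits into left=[], right=[2, 4, 13, 16, 17, 21, 29]
  root=21; inorder splits into left=[2, 4, 13, 16, 17], right=[29]
  root=2; inorder splits into left=[], right=[4, 13, 16, 17]
  root=17; inorder splits into left=[4, 13, 16], right=[]
  root=16; inorder splits into left=[4, 13], right=[]
  root=13; inorder splits into left=[4], right=[]
  root=4; inorder splits into left=[], right=[]
  root=29; inorder splits into left=[], right=[]
Reconstructed level-order: [1, 21, 2, 29, 17, 16, 13, 4]


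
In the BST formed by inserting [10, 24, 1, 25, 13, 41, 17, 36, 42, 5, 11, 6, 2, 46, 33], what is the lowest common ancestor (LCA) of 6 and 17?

Tree insertion order: [10, 24, 1, 25, 13, 41, 17, 36, 42, 5, 11, 6, 2, 46, 33]
Tree (level-order array): [10, 1, 24, None, 5, 13, 25, 2, 6, 11, 17, None, 41, None, None, None, None, None, None, None, None, 36, 42, 33, None, None, 46]
In a BST, the LCA of p=6, q=17 is the first node v on the
root-to-leaf path with p <= v <= q (go left if both < v, right if both > v).
Walk from root:
  at 10: 6 <= 10 <= 17, this is the LCA
LCA = 10


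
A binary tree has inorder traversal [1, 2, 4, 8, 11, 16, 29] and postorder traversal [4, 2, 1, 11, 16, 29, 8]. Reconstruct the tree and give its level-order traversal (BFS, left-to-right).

Inorder:   [1, 2, 4, 8, 11, 16, 29]
Postorder: [4, 2, 1, 11, 16, 29, 8]
Algorithm: postorder visits root last, so walk postorder right-to-left;
each value is the root of the current inorder slice — split it at that
value, recurse on the right subtree first, then the left.
Recursive splits:
  root=8; inorder splits into left=[1, 2, 4], right=[11, 16, 29]
  root=29; inorder splits into left=[11, 16], right=[]
  root=16; inorder splits into left=[11], right=[]
  root=11; inorder splits into left=[], right=[]
  root=1; inorder splits into left=[], right=[2, 4]
  root=2; inorder splits into left=[], right=[4]
  root=4; inorder splits into left=[], right=[]
Reconstructed level-order: [8, 1, 29, 2, 16, 4, 11]


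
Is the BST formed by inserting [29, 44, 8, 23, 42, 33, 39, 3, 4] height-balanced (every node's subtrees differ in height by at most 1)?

Tree (level-order array): [29, 8, 44, 3, 23, 42, None, None, 4, None, None, 33, None, None, None, None, 39]
Definition: a tree is height-balanced if, at every node, |h(left) - h(right)| <= 1 (empty subtree has height -1).
Bottom-up per-node check:
  node 4: h_left=-1, h_right=-1, diff=0 [OK], height=0
  node 3: h_left=-1, h_right=0, diff=1 [OK], height=1
  node 23: h_left=-1, h_right=-1, diff=0 [OK], height=0
  node 8: h_left=1, h_right=0, diff=1 [OK], height=2
  node 39: h_left=-1, h_right=-1, diff=0 [OK], height=0
  node 33: h_left=-1, h_right=0, diff=1 [OK], height=1
  node 42: h_left=1, h_right=-1, diff=2 [FAIL (|1--1|=2 > 1)], height=2
  node 44: h_left=2, h_right=-1, diff=3 [FAIL (|2--1|=3 > 1)], height=3
  node 29: h_left=2, h_right=3, diff=1 [OK], height=4
Node 42 violates the condition: |1 - -1| = 2 > 1.
Result: Not balanced


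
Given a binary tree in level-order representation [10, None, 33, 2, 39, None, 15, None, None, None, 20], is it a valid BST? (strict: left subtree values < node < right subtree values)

Level-order array: [10, None, 33, 2, 39, None, 15, None, None, None, 20]
Validate using subtree bounds (lo, hi): at each node, require lo < value < hi,
then recurse left with hi=value and right with lo=value.
Preorder trace (stopping at first violation):
  at node 10 with bounds (-inf, +inf): OK
  at node 33 with bounds (10, +inf): OK
  at node 2 with bounds (10, 33): VIOLATION
Node 2 violates its bound: not (10 < 2 < 33).
Result: Not a valid BST


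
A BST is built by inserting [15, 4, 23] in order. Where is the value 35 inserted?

Starting tree (level order): [15, 4, 23]
Insertion path: 15 -> 23
Result: insert 35 as right child of 23
Final tree (level order): [15, 4, 23, None, None, None, 35]


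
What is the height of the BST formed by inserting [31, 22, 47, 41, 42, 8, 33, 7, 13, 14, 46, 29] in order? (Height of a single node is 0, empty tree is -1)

Insertion order: [31, 22, 47, 41, 42, 8, 33, 7, 13, 14, 46, 29]
Tree (level-order array): [31, 22, 47, 8, 29, 41, None, 7, 13, None, None, 33, 42, None, None, None, 14, None, None, None, 46]
Compute height bottom-up (empty subtree = -1):
  height(7) = 1 + max(-1, -1) = 0
  height(14) = 1 + max(-1, -1) = 0
  height(13) = 1 + max(-1, 0) = 1
  height(8) = 1 + max(0, 1) = 2
  height(29) = 1 + max(-1, -1) = 0
  height(22) = 1 + max(2, 0) = 3
  height(33) = 1 + max(-1, -1) = 0
  height(46) = 1 + max(-1, -1) = 0
  height(42) = 1 + max(-1, 0) = 1
  height(41) = 1 + max(0, 1) = 2
  height(47) = 1 + max(2, -1) = 3
  height(31) = 1 + max(3, 3) = 4
Height = 4


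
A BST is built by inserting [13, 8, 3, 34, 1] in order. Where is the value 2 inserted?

Starting tree (level order): [13, 8, 34, 3, None, None, None, 1]
Insertion path: 13 -> 8 -> 3 -> 1
Result: insert 2 as right child of 1
Final tree (level order): [13, 8, 34, 3, None, None, None, 1, None, None, 2]


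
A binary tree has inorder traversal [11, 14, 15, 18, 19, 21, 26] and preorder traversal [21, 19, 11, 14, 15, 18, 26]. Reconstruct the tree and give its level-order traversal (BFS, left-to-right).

Inorder:  [11, 14, 15, 18, 19, 21, 26]
Preorder: [21, 19, 11, 14, 15, 18, 26]
Algorithm: preorder visits root first, so consume preorder in order;
for each root, split the current inorder slice at that value into
left-subtree inorder and right-subtree inorder, then recurse.
Recursive splits:
  root=21; inorder splits into left=[11, 14, 15, 18, 19], right=[26]
  root=19; inorder splits into left=[11, 14, 15, 18], right=[]
  root=11; inorder splits into left=[], right=[14, 15, 18]
  root=14; inorder splits into left=[], right=[15, 18]
  root=15; inorder splits into left=[], right=[18]
  root=18; inorder splits into left=[], right=[]
  root=26; inorder splits into left=[], right=[]
Reconstructed level-order: [21, 19, 26, 11, 14, 15, 18]


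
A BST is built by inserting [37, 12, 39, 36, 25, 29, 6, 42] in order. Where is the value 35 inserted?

Starting tree (level order): [37, 12, 39, 6, 36, None, 42, None, None, 25, None, None, None, None, 29]
Insertion path: 37 -> 12 -> 36 -> 25 -> 29
Result: insert 35 as right child of 29
Final tree (level order): [37, 12, 39, 6, 36, None, 42, None, None, 25, None, None, None, None, 29, None, 35]


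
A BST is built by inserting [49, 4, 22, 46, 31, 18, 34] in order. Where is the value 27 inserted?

Starting tree (level order): [49, 4, None, None, 22, 18, 46, None, None, 31, None, None, 34]
Insertion path: 49 -> 4 -> 22 -> 46 -> 31
Result: insert 27 as left child of 31
Final tree (level order): [49, 4, None, None, 22, 18, 46, None, None, 31, None, 27, 34]


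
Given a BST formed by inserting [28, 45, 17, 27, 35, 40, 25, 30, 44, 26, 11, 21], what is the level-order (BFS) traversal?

Tree insertion order: [28, 45, 17, 27, 35, 40, 25, 30, 44, 26, 11, 21]
Tree (level-order array): [28, 17, 45, 11, 27, 35, None, None, None, 25, None, 30, 40, 21, 26, None, None, None, 44]
BFS from the root, enqueuing left then right child of each popped node:
  queue [28] -> pop 28, enqueue [17, 45], visited so far: [28]
  queue [17, 45] -> pop 17, enqueue [11, 27], visited so far: [28, 17]
  queue [45, 11, 27] -> pop 45, enqueue [35], visited so far: [28, 17, 45]
  queue [11, 27, 35] -> pop 11, enqueue [none], visited so far: [28, 17, 45, 11]
  queue [27, 35] -> pop 27, enqueue [25], visited so far: [28, 17, 45, 11, 27]
  queue [35, 25] -> pop 35, enqueue [30, 40], visited so far: [28, 17, 45, 11, 27, 35]
  queue [25, 30, 40] -> pop 25, enqueue [21, 26], visited so far: [28, 17, 45, 11, 27, 35, 25]
  queue [30, 40, 21, 26] -> pop 30, enqueue [none], visited so far: [28, 17, 45, 11, 27, 35, 25, 30]
  queue [40, 21, 26] -> pop 40, enqueue [44], visited so far: [28, 17, 45, 11, 27, 35, 25, 30, 40]
  queue [21, 26, 44] -> pop 21, enqueue [none], visited so far: [28, 17, 45, 11, 27, 35, 25, 30, 40, 21]
  queue [26, 44] -> pop 26, enqueue [none], visited so far: [28, 17, 45, 11, 27, 35, 25, 30, 40, 21, 26]
  queue [44] -> pop 44, enqueue [none], visited so far: [28, 17, 45, 11, 27, 35, 25, 30, 40, 21, 26, 44]
Result: [28, 17, 45, 11, 27, 35, 25, 30, 40, 21, 26, 44]


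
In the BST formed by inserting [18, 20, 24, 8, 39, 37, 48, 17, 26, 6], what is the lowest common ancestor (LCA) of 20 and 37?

Tree insertion order: [18, 20, 24, 8, 39, 37, 48, 17, 26, 6]
Tree (level-order array): [18, 8, 20, 6, 17, None, 24, None, None, None, None, None, 39, 37, 48, 26]
In a BST, the LCA of p=20, q=37 is the first node v on the
root-to-leaf path with p <= v <= q (go left if both < v, right if both > v).
Walk from root:
  at 18: both 20 and 37 > 18, go right
  at 20: 20 <= 20 <= 37, this is the LCA
LCA = 20


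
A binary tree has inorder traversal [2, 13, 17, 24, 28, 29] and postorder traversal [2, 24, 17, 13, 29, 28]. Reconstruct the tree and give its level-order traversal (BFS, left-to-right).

Inorder:   [2, 13, 17, 24, 28, 29]
Postorder: [2, 24, 17, 13, 29, 28]
Algorithm: postorder visits root last, so walk postorder right-to-left;
each value is the root of the current inorder slice — split it at that
value, recurse on the right subtree first, then the left.
Recursive splits:
  root=28; inorder splits into left=[2, 13, 17, 24], right=[29]
  root=29; inorder splits into left=[], right=[]
  root=13; inorder splits into left=[2], right=[17, 24]
  root=17; inorder splits into left=[], right=[24]
  root=24; inorder splits into left=[], right=[]
  root=2; inorder splits into left=[], right=[]
Reconstructed level-order: [28, 13, 29, 2, 17, 24]


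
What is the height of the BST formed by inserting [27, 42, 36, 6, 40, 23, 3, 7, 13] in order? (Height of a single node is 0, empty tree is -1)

Insertion order: [27, 42, 36, 6, 40, 23, 3, 7, 13]
Tree (level-order array): [27, 6, 42, 3, 23, 36, None, None, None, 7, None, None, 40, None, 13]
Compute height bottom-up (empty subtree = -1):
  height(3) = 1 + max(-1, -1) = 0
  height(13) = 1 + max(-1, -1) = 0
  height(7) = 1 + max(-1, 0) = 1
  height(23) = 1 + max(1, -1) = 2
  height(6) = 1 + max(0, 2) = 3
  height(40) = 1 + max(-1, -1) = 0
  height(36) = 1 + max(-1, 0) = 1
  height(42) = 1 + max(1, -1) = 2
  height(27) = 1 + max(3, 2) = 4
Height = 4


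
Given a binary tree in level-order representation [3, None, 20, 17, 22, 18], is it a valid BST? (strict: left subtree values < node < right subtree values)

Level-order array: [3, None, 20, 17, 22, 18]
Validate using subtree bounds (lo, hi): at each node, require lo < value < hi,
then recurse left with hi=value and right with lo=value.
Preorder trace (stopping at first violation):
  at node 3 with bounds (-inf, +inf): OK
  at node 20 with bounds (3, +inf): OK
  at node 17 with bounds (3, 20): OK
  at node 18 with bounds (3, 17): VIOLATION
Node 18 violates its bound: not (3 < 18 < 17).
Result: Not a valid BST


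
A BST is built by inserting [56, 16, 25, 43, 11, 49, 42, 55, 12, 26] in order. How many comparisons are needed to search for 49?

Search path for 49: 56 -> 16 -> 25 -> 43 -> 49
Found: True
Comparisons: 5


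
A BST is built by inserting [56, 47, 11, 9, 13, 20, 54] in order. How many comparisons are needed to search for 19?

Search path for 19: 56 -> 47 -> 11 -> 13 -> 20
Found: False
Comparisons: 5


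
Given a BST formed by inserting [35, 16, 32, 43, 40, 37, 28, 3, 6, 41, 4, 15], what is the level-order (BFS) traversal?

Tree insertion order: [35, 16, 32, 43, 40, 37, 28, 3, 6, 41, 4, 15]
Tree (level-order array): [35, 16, 43, 3, 32, 40, None, None, 6, 28, None, 37, 41, 4, 15]
BFS from the root, enqueuing left then right child of each popped node:
  queue [35] -> pop 35, enqueue [16, 43], visited so far: [35]
  queue [16, 43] -> pop 16, enqueue [3, 32], visited so far: [35, 16]
  queue [43, 3, 32] -> pop 43, enqueue [40], visited so far: [35, 16, 43]
  queue [3, 32, 40] -> pop 3, enqueue [6], visited so far: [35, 16, 43, 3]
  queue [32, 40, 6] -> pop 32, enqueue [28], visited so far: [35, 16, 43, 3, 32]
  queue [40, 6, 28] -> pop 40, enqueue [37, 41], visited so far: [35, 16, 43, 3, 32, 40]
  queue [6, 28, 37, 41] -> pop 6, enqueue [4, 15], visited so far: [35, 16, 43, 3, 32, 40, 6]
  queue [28, 37, 41, 4, 15] -> pop 28, enqueue [none], visited so far: [35, 16, 43, 3, 32, 40, 6, 28]
  queue [37, 41, 4, 15] -> pop 37, enqueue [none], visited so far: [35, 16, 43, 3, 32, 40, 6, 28, 37]
  queue [41, 4, 15] -> pop 41, enqueue [none], visited so far: [35, 16, 43, 3, 32, 40, 6, 28, 37, 41]
  queue [4, 15] -> pop 4, enqueue [none], visited so far: [35, 16, 43, 3, 32, 40, 6, 28, 37, 41, 4]
  queue [15] -> pop 15, enqueue [none], visited so far: [35, 16, 43, 3, 32, 40, 6, 28, 37, 41, 4, 15]
Result: [35, 16, 43, 3, 32, 40, 6, 28, 37, 41, 4, 15]


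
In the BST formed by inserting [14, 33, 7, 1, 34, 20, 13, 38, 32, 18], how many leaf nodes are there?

Tree built from: [14, 33, 7, 1, 34, 20, 13, 38, 32, 18]
Tree (level-order array): [14, 7, 33, 1, 13, 20, 34, None, None, None, None, 18, 32, None, 38]
Rule: A leaf has 0 children.
Per-node child counts:
  node 14: 2 child(ren)
  node 7: 2 child(ren)
  node 1: 0 child(ren)
  node 13: 0 child(ren)
  node 33: 2 child(ren)
  node 20: 2 child(ren)
  node 18: 0 child(ren)
  node 32: 0 child(ren)
  node 34: 1 child(ren)
  node 38: 0 child(ren)
Matching nodes: [1, 13, 18, 32, 38]
Count of leaf nodes: 5


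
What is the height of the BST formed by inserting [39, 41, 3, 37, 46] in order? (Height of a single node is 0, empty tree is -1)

Insertion order: [39, 41, 3, 37, 46]
Tree (level-order array): [39, 3, 41, None, 37, None, 46]
Compute height bottom-up (empty subtree = -1):
  height(37) = 1 + max(-1, -1) = 0
  height(3) = 1 + max(-1, 0) = 1
  height(46) = 1 + max(-1, -1) = 0
  height(41) = 1 + max(-1, 0) = 1
  height(39) = 1 + max(1, 1) = 2
Height = 2


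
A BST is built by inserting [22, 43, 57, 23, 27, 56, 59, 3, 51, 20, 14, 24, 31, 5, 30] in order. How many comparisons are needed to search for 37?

Search path for 37: 22 -> 43 -> 23 -> 27 -> 31
Found: False
Comparisons: 5


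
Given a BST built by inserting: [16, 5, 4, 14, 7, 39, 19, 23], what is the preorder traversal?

Tree insertion order: [16, 5, 4, 14, 7, 39, 19, 23]
Tree (level-order array): [16, 5, 39, 4, 14, 19, None, None, None, 7, None, None, 23]
Preorder traversal: [16, 5, 4, 14, 7, 39, 19, 23]


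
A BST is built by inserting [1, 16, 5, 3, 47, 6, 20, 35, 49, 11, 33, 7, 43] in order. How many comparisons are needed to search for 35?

Search path for 35: 1 -> 16 -> 47 -> 20 -> 35
Found: True
Comparisons: 5


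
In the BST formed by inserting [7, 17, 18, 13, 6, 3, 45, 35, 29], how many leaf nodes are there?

Tree built from: [7, 17, 18, 13, 6, 3, 45, 35, 29]
Tree (level-order array): [7, 6, 17, 3, None, 13, 18, None, None, None, None, None, 45, 35, None, 29]
Rule: A leaf has 0 children.
Per-node child counts:
  node 7: 2 child(ren)
  node 6: 1 child(ren)
  node 3: 0 child(ren)
  node 17: 2 child(ren)
  node 13: 0 child(ren)
  node 18: 1 child(ren)
  node 45: 1 child(ren)
  node 35: 1 child(ren)
  node 29: 0 child(ren)
Matching nodes: [3, 13, 29]
Count of leaf nodes: 3


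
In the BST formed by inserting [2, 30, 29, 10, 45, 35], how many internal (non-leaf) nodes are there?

Tree built from: [2, 30, 29, 10, 45, 35]
Tree (level-order array): [2, None, 30, 29, 45, 10, None, 35]
Rule: An internal node has at least one child.
Per-node child counts:
  node 2: 1 child(ren)
  node 30: 2 child(ren)
  node 29: 1 child(ren)
  node 10: 0 child(ren)
  node 45: 1 child(ren)
  node 35: 0 child(ren)
Matching nodes: [2, 30, 29, 45]
Count of internal (non-leaf) nodes: 4


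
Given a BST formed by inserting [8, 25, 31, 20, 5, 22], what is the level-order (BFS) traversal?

Tree insertion order: [8, 25, 31, 20, 5, 22]
Tree (level-order array): [8, 5, 25, None, None, 20, 31, None, 22]
BFS from the root, enqueuing left then right child of each popped node:
  queue [8] -> pop 8, enqueue [5, 25], visited so far: [8]
  queue [5, 25] -> pop 5, enqueue [none], visited so far: [8, 5]
  queue [25] -> pop 25, enqueue [20, 31], visited so far: [8, 5, 25]
  queue [20, 31] -> pop 20, enqueue [22], visited so far: [8, 5, 25, 20]
  queue [31, 22] -> pop 31, enqueue [none], visited so far: [8, 5, 25, 20, 31]
  queue [22] -> pop 22, enqueue [none], visited so far: [8, 5, 25, 20, 31, 22]
Result: [8, 5, 25, 20, 31, 22]


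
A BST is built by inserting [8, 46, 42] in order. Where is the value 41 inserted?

Starting tree (level order): [8, None, 46, 42]
Insertion path: 8 -> 46 -> 42
Result: insert 41 as left child of 42
Final tree (level order): [8, None, 46, 42, None, 41]


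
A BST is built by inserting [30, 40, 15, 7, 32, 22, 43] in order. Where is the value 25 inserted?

Starting tree (level order): [30, 15, 40, 7, 22, 32, 43]
Insertion path: 30 -> 15 -> 22
Result: insert 25 as right child of 22
Final tree (level order): [30, 15, 40, 7, 22, 32, 43, None, None, None, 25]


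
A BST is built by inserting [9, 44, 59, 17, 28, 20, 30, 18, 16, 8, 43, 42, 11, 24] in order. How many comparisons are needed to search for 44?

Search path for 44: 9 -> 44
Found: True
Comparisons: 2


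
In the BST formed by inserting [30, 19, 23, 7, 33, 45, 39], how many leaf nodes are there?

Tree built from: [30, 19, 23, 7, 33, 45, 39]
Tree (level-order array): [30, 19, 33, 7, 23, None, 45, None, None, None, None, 39]
Rule: A leaf has 0 children.
Per-node child counts:
  node 30: 2 child(ren)
  node 19: 2 child(ren)
  node 7: 0 child(ren)
  node 23: 0 child(ren)
  node 33: 1 child(ren)
  node 45: 1 child(ren)
  node 39: 0 child(ren)
Matching nodes: [7, 23, 39]
Count of leaf nodes: 3


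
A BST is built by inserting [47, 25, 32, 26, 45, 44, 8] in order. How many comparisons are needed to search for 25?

Search path for 25: 47 -> 25
Found: True
Comparisons: 2


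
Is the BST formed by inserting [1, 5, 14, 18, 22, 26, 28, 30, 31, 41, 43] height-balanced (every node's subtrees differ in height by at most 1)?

Tree (level-order array): [1, None, 5, None, 14, None, 18, None, 22, None, 26, None, 28, None, 30, None, 31, None, 41, None, 43]
Definition: a tree is height-balanced if, at every node, |h(left) - h(right)| <= 1 (empty subtree has height -1).
Bottom-up per-node check:
  node 43: h_left=-1, h_right=-1, diff=0 [OK], height=0
  node 41: h_left=-1, h_right=0, diff=1 [OK], height=1
  node 31: h_left=-1, h_right=1, diff=2 [FAIL (|-1-1|=2 > 1)], height=2
  node 30: h_left=-1, h_right=2, diff=3 [FAIL (|-1-2|=3 > 1)], height=3
  node 28: h_left=-1, h_right=3, diff=4 [FAIL (|-1-3|=4 > 1)], height=4
  node 26: h_left=-1, h_right=4, diff=5 [FAIL (|-1-4|=5 > 1)], height=5
  node 22: h_left=-1, h_right=5, diff=6 [FAIL (|-1-5|=6 > 1)], height=6
  node 18: h_left=-1, h_right=6, diff=7 [FAIL (|-1-6|=7 > 1)], height=7
  node 14: h_left=-1, h_right=7, diff=8 [FAIL (|-1-7|=8 > 1)], height=8
  node 5: h_left=-1, h_right=8, diff=9 [FAIL (|-1-8|=9 > 1)], height=9
  node 1: h_left=-1, h_right=9, diff=10 [FAIL (|-1-9|=10 > 1)], height=10
Node 31 violates the condition: |-1 - 1| = 2 > 1.
Result: Not balanced


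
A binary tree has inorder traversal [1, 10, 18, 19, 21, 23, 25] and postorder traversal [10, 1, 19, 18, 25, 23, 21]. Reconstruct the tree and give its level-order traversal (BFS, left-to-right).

Inorder:   [1, 10, 18, 19, 21, 23, 25]
Postorder: [10, 1, 19, 18, 25, 23, 21]
Algorithm: postorder visits root last, so walk postorder right-to-left;
each value is the root of the current inorder slice — split it at that
value, recurse on the right subtree first, then the left.
Recursive splits:
  root=21; inorder splits into left=[1, 10, 18, 19], right=[23, 25]
  root=23; inorder splits into left=[], right=[25]
  root=25; inorder splits into left=[], right=[]
  root=18; inorder splits into left=[1, 10], right=[19]
  root=19; inorder splits into left=[], right=[]
  root=1; inorder splits into left=[], right=[10]
  root=10; inorder splits into left=[], right=[]
Reconstructed level-order: [21, 18, 23, 1, 19, 25, 10]
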